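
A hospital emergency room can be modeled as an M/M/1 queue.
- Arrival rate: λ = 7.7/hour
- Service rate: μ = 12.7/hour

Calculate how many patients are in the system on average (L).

ρ = λ/μ = 7.7/12.7 = 0.6063
For M/M/1: L = λ/(μ-λ)
L = 7.7/(12.7-7.7) = 7.7/5.00
L = 1.5400 patients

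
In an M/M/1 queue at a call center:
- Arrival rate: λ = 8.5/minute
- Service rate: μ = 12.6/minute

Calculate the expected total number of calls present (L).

ρ = λ/μ = 8.5/12.6 = 0.6746
For M/M/1: L = λ/(μ-λ)
L = 8.5/(12.6-8.5) = 8.5/4.10
L = 2.0732 calls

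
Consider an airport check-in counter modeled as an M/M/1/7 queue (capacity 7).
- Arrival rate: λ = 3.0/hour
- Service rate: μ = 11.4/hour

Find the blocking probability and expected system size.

ρ = λ/μ = 3.0/11.4 = 0.263158
P₀ = (1-ρ)/(1-ρ^(K+1)) = (1-0.263158)/(1-0.263158^8) = 0.73684/0.99998 = 0.7369
P_K = P₀×ρ^K = 0.73686 × 0.263158^7 = 0.73686 × 0.000087401 = 0.00006440
Blocking probability P_7 = 0.00006440 (0.006440%)
L = ρ[1 - (K+1)ρ^K + Kρ^(K+1)] / [(1-ρ)(1-ρ^(K+1))]
L = 0.263158 × (1 - 8×0.00008740 + 7×0.00002300) / ((1 - 0.263158) × (1 - 0.00002300)) = 0.3570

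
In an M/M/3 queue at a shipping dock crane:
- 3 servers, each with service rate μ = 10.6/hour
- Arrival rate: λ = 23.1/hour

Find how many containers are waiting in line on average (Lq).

Traffic intensity: ρ = λ/(cμ) = 23.1/(3×10.6) = 0.7264
Since ρ = 0.7264 < 1, system is stable.
Offered load a = λ/μ = cρ = 23.1/10.6 = 2.1792
P₀ = [ Σₙ₌₀^2 aⁿ/n! + a^3/(3!(1-ρ)) ]⁻¹
Σ = a^0/0! + a^1/1! + a^2/2! = 1.0000 + 2.1792 + 2.3746 = 5.5538
a^3/(3!(1-ρ)) = 10.3495/(6 × 0.273585) = 6.3049
P₀ = 1/(5.5538 + 6.3049) = 0.08433
Lq = P₀·a^3·ρ / (3!(1-ρ)²) = 0.08433 × 10.3495 × 0.7264 / (6 × 0.07485) = 1.4117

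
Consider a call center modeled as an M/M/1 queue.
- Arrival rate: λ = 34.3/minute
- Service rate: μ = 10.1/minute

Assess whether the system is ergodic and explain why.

Stability requires ρ = λ/(cμ) < 1
ρ = 34.3/(1 × 10.1) = 34.3/10.10 = 3.3960
Since 3.3960 ≥ 1, the system is UNSTABLE.
Queue grows without bound. Need μ > λ = 34.3.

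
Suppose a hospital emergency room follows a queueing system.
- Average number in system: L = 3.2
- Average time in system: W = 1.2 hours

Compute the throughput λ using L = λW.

Little's Law: L = λW, so λ = L/W
λ = 3.2/1.2 = 2.6667 patients/hour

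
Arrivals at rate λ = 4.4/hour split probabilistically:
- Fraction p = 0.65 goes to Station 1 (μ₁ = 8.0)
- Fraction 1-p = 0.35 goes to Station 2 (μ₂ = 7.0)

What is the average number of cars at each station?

Effective rates: λ₁ = 4.4×0.65 = 2.86, λ₂ = 4.4×0.35 = 1.54
Station 1: ρ₁ = 2.86/8.0 = 0.3575, L₁ = ρ₁/(1-ρ₁) = 0.3575/(1-0.3575) = 0.5564
Station 2: ρ₂ = 1.54/7.0 = 0.2200, L₂ = ρ₂/(1-ρ₂) = 0.2200/(1-0.2200) = 0.2821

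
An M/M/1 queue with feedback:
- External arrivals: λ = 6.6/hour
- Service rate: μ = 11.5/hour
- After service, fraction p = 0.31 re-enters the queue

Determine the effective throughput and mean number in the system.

Effective arrival rate: λ_eff = λ/(1-p) = 6.6/(1-0.31) = 6.6/0.69 = 9.56522
ρ = λ_eff/μ = 9.56522/11.5 = 0.831758
L = ρ/(1-ρ) = 0.831758/(1-0.831758) = 4.9438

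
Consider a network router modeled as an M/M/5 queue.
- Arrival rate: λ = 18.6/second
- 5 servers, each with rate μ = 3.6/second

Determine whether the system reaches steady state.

Stability requires ρ = λ/(cμ) < 1
ρ = 18.6/(5 × 3.6) = 18.6/18.00 = 1.0333
Since 1.0333 ≥ 1, the system is UNSTABLE.
Need c > λ/μ = 18.6/3.6 = 5.17.
Minimum servers needed: c = 6.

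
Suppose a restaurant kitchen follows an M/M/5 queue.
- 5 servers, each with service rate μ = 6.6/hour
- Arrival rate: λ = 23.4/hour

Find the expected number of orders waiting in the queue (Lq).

Traffic intensity: ρ = λ/(cμ) = 23.4/(5×6.6) = 0.7091
Since ρ = 0.7091 < 1, system is stable.
Offered load a = λ/μ = cρ = 23.4/6.6 = 3.5455
P₀ = [ Σₙ₌₀^4 aⁿ/n! + a^5/(5!(1-ρ)) ]⁻¹
Σ = a^0/0! + a^1/1! + a^2/2! + a^3/3! + a^4/4! = 1.00000 + 3.54545 + 6.28512 + 7.42787 + 6.58380 = 24.8422
a^5/(5!(1-ρ)) = 560.2213/(120 × 0.29091) = 16.0480
P₀ = 1/(24.8422 + 16.0480) = 0.02446
Lq = P₀·a^5·ρ / (5!(1-ρ)²) = 0.024456 × 560.2213 × 0.70909 / (120 × 0.084628) = 0.9566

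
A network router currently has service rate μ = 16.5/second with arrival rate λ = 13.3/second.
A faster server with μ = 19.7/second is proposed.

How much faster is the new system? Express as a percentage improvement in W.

System 1: ρ₁ = 13.3/16.5 = 0.8061, W₁ = 1/(16.5-13.3) = 0.31250
System 2: ρ₂ = 13.3/19.7 = 0.6751, W₂ = 1/(19.7-13.3) = 0.15625
Improvement: (W₁-W₂)/W₁ = (0.31250-0.15625)/0.31250 = 50.00%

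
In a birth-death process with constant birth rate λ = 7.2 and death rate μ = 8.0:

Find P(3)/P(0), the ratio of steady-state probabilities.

For constant rates: P(n)/P(0) = (λ/μ)^n
P(3)/P(0) = (7.2/8.0)^3 = 0.9000^3 = 0.7290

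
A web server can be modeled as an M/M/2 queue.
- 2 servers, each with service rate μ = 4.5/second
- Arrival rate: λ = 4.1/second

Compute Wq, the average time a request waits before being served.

Traffic intensity: ρ = λ/(cμ) = 4.1/(2×4.5) = 0.4556
Since ρ = 0.4556 < 1, system is stable.
Offered load a = λ/μ = cρ = 4.1/4.5 = 0.9111
P₀ = [ Σₙ₌₀^1 aⁿ/n! + a^2/(2!(1-ρ)) ]⁻¹
Σ = a^0/0! + a^1/1! = 1.0000 + 0.9111 = 1.9111
a^2/(2!(1-ρ)) = 0.8301/(2 × 0.5444) = 0.7624
P₀ = 1/(1.9111 + 0.7624) = 0.3740
Lq = P₀·a^2·ρ / (2!(1-ρ)²) = 0.3740 × 0.8301 × 0.4556 / (2 × 0.2964) = 0.2386
Wq = Lq/λ = 0.2386/4.1 = 0.05820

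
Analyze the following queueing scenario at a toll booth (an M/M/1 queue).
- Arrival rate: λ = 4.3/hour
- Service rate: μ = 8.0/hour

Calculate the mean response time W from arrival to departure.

First, compute utilization: ρ = λ/μ = 4.3/8.0 = 0.5375
For M/M/1: W = 1/(μ-λ)
W = 1/(8.0-4.3) = 1/3.70
W = 0.2703 hours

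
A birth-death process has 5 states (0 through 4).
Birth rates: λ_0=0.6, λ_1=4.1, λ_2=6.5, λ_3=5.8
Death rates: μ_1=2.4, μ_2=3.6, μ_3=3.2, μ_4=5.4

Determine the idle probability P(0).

Ratios P(n)/P(0) = (λ₀···λₙ₋₁)/(μ₁···μₙ):
P(1)/P(0) = (0.6)/(2.4) = 0.2500
P(2)/P(0) = (0.6×4.1)/(2.4×3.6) = 0.2847
P(3)/P(0) = (0.6×4.1×6.5)/(2.4×3.6×3.2) = 0.5783
P(4)/P(0) = (0.6×4.1×6.5×5.8)/(2.4×3.6×3.2×5.4) = 0.6212

Normalization: ∑ P(n) = 1
P(0) × (1.0000 + 0.2500 + 0.2847 + 0.5783 + 0.6212) = 1
P(0) × 2.7342 = 1
P(0) = 1/2.7342 = 0.3657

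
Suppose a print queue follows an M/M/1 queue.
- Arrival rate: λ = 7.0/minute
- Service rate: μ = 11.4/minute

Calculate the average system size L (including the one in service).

ρ = λ/μ = 7.0/11.4 = 0.6140
For M/M/1: L = λ/(μ-λ)
L = 7.0/(11.4-7.0) = 7.0/4.40
L = 1.5909 jobs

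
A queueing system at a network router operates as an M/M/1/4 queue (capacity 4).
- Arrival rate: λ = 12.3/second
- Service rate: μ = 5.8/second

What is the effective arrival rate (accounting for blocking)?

ρ = λ/μ = 12.3/5.8 = 2.1207
P₀ = (1-ρ)/(1-ρ^(K+1)) = (1-2.1207)/(1-2.1207^5) = -1.1207/-41.8940 = 0.02675
P_K = P₀×ρ^K = 0.02675 × 2.1207^4 = 0.02675 × 20.2263 = 0.5411
λ_eff = λ(1-P_K) = 12.3 × (1 - 0.54107) = 12.3 × 0.45893 = 5.6448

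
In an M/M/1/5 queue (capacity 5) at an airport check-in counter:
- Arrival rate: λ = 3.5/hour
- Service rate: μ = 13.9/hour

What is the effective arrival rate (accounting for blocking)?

ρ = λ/μ = 3.5/13.9 = 0.2518
P₀ = (1-ρ)/(1-ρ^(K+1)) = (1-0.2518)/(1-0.2518^6) = 0.7482/0.9997 = 0.7484
P_K = P₀×ρ^K = 0.74839 × 0.2518^5 = 0.74839 × 0.0010122 = 0.0007575
λ_eff = λ(1-P_K) = 3.5 × (1 - 0.0007575) = 3.5 × 0.99924 = 3.4973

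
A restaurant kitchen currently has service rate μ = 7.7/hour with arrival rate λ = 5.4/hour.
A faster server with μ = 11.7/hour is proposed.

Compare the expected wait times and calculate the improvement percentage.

System 1: ρ₁ = 5.4/7.7 = 0.7013, W₁ = 1/(7.7-5.4) = 0.43478
System 2: ρ₂ = 5.4/11.7 = 0.4615, W₂ = 1/(11.7-5.4) = 0.15873
Improvement: (W₁-W₂)/W₁ = (0.43478-0.15873)/0.43478 = 63.49%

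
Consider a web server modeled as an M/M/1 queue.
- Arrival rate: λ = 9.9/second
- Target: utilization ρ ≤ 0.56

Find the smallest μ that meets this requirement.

ρ = λ/μ, so μ = λ/ρ
μ ≥ 9.9/0.56 = 17.6786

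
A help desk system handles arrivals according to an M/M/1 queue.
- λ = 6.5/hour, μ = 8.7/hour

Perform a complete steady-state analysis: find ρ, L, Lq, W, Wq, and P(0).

Step 1: ρ = λ/μ = 6.5/8.7 = 0.7471
Step 2: L = λ/(μ-λ) = 6.5/2.20 = 2.9545
Step 3: Lq = λ²/(μ(μ-λ)) = 42.25/(8.7×2.20) = 2.2074
Step 4: W = 1/(μ-λ) = 1/2.20 = 0.454545
Step 5: Wq = λ/(μ(μ-λ)) = 6.5/(8.7×2.20) = 0.3396
Step 6: P(0) = 1-ρ = 0.2529
Verify: L = λW = 6.5×0.454545 = 2.9545 ✔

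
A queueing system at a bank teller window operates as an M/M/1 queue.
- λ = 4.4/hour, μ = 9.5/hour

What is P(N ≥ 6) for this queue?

ρ = λ/μ = 4.4/9.5 = 0.463158
P(N ≥ n) = ρⁿ
P(N ≥ 6) = 0.463158^6
P(N ≥ 6) = 0.009871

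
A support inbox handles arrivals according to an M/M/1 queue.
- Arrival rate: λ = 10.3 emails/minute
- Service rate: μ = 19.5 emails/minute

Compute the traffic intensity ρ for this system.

Server utilization: ρ = λ/μ
ρ = 10.3/19.5 = 0.5282
The server is busy 52.82% of the time.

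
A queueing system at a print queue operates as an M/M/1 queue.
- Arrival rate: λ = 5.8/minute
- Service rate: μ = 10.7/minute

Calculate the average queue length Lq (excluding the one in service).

ρ = λ/μ = 5.8/10.7 = 0.5421
For M/M/1: Lq = λ²/(μ(μ-λ))
Lq = 33.64/(10.7 × 4.90)
Lq = 0.6416 jobs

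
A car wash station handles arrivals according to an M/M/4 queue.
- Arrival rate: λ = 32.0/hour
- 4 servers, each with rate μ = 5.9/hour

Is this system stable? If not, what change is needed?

Stability requires ρ = λ/(cμ) < 1
ρ = 32.0/(4 × 5.9) = 32.0/23.60 = 1.3559
Since 1.3559 ≥ 1, the system is UNSTABLE.
Need c > λ/μ = 32.0/5.9 = 5.42.
Minimum servers needed: c = 6.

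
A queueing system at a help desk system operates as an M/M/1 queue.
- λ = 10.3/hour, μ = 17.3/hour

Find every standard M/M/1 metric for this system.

Step 1: ρ = λ/μ = 10.3/17.3 = 0.5954
Step 2: L = λ/(μ-λ) = 10.3/7.00 = 1.4714
Step 3: Lq = λ²/(μ(μ-λ)) = 106.09/(17.3×7.00) = 0.8761
Step 4: W = 1/(μ-λ) = 1/7.00 = 0.142857
Step 5: Wq = λ/(μ(μ-λ)) = 10.3/(17.3×7.00) = 0.08505
Step 6: P(0) = 1-ρ = 0.4046
Verify: L = λW = 10.3×0.142857 = 1.4714 ✔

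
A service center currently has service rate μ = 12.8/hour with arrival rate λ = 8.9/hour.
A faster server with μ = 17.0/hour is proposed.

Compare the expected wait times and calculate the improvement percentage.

System 1: ρ₁ = 8.9/12.8 = 0.6953, W₁ = 1/(12.8-8.9) = 0.25641
System 2: ρ₂ = 8.9/17.0 = 0.5235, W₂ = 1/(17.0-8.9) = 0.12346
Improvement: (W₁-W₂)/W₁ = (0.25641-0.12346)/0.25641 = 51.85%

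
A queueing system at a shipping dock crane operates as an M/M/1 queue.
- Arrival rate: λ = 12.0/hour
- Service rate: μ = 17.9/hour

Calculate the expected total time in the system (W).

First, compute utilization: ρ = λ/μ = 12.0/17.9 = 0.6704
For M/M/1: W = 1/(μ-λ)
W = 1/(17.9-12.0) = 1/5.90
W = 0.1695 hours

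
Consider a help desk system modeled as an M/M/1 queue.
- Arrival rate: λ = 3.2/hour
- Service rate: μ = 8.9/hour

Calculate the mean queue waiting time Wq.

First, compute utilization: ρ = λ/μ = 3.2/8.9 = 0.3596
For M/M/1: Wq = λ/(μ(μ-λ))
Wq = 3.2/(8.9 × (8.9-3.2))
Wq = 3.2/(8.9 × 5.70)
Wq = 0.06308 hours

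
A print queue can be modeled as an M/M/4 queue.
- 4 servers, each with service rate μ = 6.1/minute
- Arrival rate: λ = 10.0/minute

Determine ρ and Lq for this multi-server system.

Traffic intensity: ρ = λ/(cμ) = 10.0/(4×6.1) = 0.4098
Since ρ = 0.4098 < 1, system is stable.
Offered load a = λ/μ = cρ = 10.0/6.1 = 1.6393
P₀ = [ Σₙ₌₀^3 aⁿ/n! + a^4/(4!(1-ρ)) ]⁻¹
Σ = a^0/0! + a^1/1! + a^2/2! + a^3/3! = 1.0000 + 1.6393 + 1.3437 + 0.7343 = 4.7173
a^4/(4!(1-ρ)) = 7.2224/(24 × 0.5902) = 0.5099
P₀ = 1/(4.7173 + 0.5099) = 0.1913
Lq = P₀·a^4·ρ / (4!(1-ρ)²) = 0.19130 × 7.2224 × 0.40984 / (24 × 0.34829) = 0.06774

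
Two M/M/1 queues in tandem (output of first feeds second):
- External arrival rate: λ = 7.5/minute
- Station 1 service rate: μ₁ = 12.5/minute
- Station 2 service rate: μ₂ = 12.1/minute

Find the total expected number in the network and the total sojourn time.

By Jackson's theorem, each station behaves as independent M/M/1.
Station 1: ρ₁ = 7.5/12.5 = 0.6000, L₁ = ρ₁/(1-ρ₁) = λ/(μ₁-λ) = 7.5/5.00 = 1.5000
Station 2: ρ₂ = 7.5/12.1 = 0.6198, L₂ = ρ₂/(1-ρ₂) = λ/(μ₂-λ) = 7.5/4.60 = 1.6304
Total: L = L₁ + L₂ = 1.5000 + 1.6304 = 3.1304
W = L/λ = 3.1304/7.5 = 0.4174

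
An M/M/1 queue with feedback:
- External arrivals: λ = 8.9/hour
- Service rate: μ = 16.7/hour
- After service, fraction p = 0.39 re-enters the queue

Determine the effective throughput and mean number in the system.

Effective arrival rate: λ_eff = λ/(1-p) = 8.9/(1-0.39) = 8.9/0.61 = 14.590164
ρ = λ_eff/μ = 14.590164/16.7 = 0.873663
L = ρ/(1-ρ) = 0.873663/(1-0.873663) = 6.9153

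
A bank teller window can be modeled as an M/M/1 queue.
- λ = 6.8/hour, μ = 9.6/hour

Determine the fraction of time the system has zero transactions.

ρ = λ/μ = 6.8/9.6 = 0.7083
P(0) = 1 - ρ = 1 - 0.7083 = 0.2917
The server is idle 29.17% of the time.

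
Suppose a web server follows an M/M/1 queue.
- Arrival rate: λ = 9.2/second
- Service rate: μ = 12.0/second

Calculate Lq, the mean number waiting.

ρ = λ/μ = 9.2/12.0 = 0.7667
For M/M/1: Lq = λ²/(μ(μ-λ))
Lq = 84.64/(12.0 × 2.80)
Lq = 2.5190 requests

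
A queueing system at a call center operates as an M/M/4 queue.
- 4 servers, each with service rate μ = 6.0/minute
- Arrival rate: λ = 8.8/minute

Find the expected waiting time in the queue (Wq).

Traffic intensity: ρ = λ/(cμ) = 8.8/(4×6.0) = 0.3667
Since ρ = 0.3667 < 1, system is stable.
Offered load a = λ/μ = cρ = 8.8/6.0 = 1.4667
P₀ = [ Σₙ₌₀^3 aⁿ/n! + a^4/(4!(1-ρ)) ]⁻¹
Σ = a^0/0! + a^1/1! + a^2/2! + a^3/3! = 1.0000000 + 1.4666667 + 1.0755556 + 0.52582716 = 4.0680
a^4/(4!(1-ρ)) = 4.6273/(24 × 0.6333) = 0.3044
P₀ = 1/(4.0680 + 0.3044) = 0.2287
Lq = P₀·a^4·ρ / (4!(1-ρ)²) = 0.2287 × 4.6273 × 0.3667 / (24 × 0.4011) = 0.04031
Wq = Lq/λ = 0.040308/8.8 = 0.004580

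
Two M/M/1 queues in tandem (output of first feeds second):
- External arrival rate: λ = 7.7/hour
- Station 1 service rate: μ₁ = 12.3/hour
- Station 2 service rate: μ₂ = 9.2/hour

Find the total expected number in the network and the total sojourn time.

By Jackson's theorem, each station behaves as independent M/M/1.
Station 1: ρ₁ = 7.7/12.3 = 0.6260, L₁ = ρ₁/(1-ρ₁) = λ/(μ₁-λ) = 7.7/4.60 = 1.6739
Station 2: ρ₂ = 7.7/9.2 = 0.8370, L₂ = ρ₂/(1-ρ₂) = λ/(μ₂-λ) = 7.7/1.50 = 5.1333
Total: L = L₁ + L₂ = 1.6739 + 5.1333 = 6.8072
W = L/λ = 6.8072/7.7 = 0.8841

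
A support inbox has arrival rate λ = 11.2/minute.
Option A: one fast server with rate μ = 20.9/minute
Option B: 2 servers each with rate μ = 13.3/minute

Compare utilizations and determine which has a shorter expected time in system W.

Option A: single server μ = 20.9 (M/M/1)
  ρ_A = 11.2/20.9 = 0.5359
  W_A = 1/(μ-λ) = 1/(20.9-11.2) = 1/9.70 = 0.1031

Option B: 2 servers μ = 13.3 (M/M/2)
  ρ_B = λ/(cμ) = 11.2/(2×13.3) = 0.4211
  Offered load a = λ/μ = cρ = 11.2/13.3 = 0.8421
  P₀ = [ Σₙ₌₀^1 aⁿ/n! + a^2/(2!(1-ρ)) ]⁻¹
  Σ = a^0/0! + a^1/1! = 1.0000 + 0.8421 = 1.8421
  a^2/(2!(1-ρ)) = 0.70914/(2 × 0.57895) = 0.6124
  P₀ = 1/(1.8421 + 0.6124) = 0.4074
  Lq = P₀·a^2·ρ / (2!(1-ρ)²) = 0.4074 × 0.7091 × 0.4211 / (2 × 0.3352) = 0.1815
  Wq_B = Lq/λ = 0.18146/11.2 = 0.01620
  W_B = Wq_B + 1/μ = 0.01620 + 0.07519 = 0.09139

Since W_B = 0.09139 < W_A = 0.1031, Option B (multiple servers) has the shorter time in system.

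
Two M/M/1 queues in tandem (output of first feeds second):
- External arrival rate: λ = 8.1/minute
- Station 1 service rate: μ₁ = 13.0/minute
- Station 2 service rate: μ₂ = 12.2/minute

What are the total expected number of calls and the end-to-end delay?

By Jackson's theorem, each station behaves as independent M/M/1.
Station 1: ρ₁ = 8.1/13.0 = 0.6231, L₁ = ρ₁/(1-ρ₁) = λ/(μ₁-λ) = 8.1/4.90 = 1.6531
Station 2: ρ₂ = 8.1/12.2 = 0.6639, L₂ = ρ₂/(1-ρ₂) = λ/(μ₂-λ) = 8.1/4.10 = 1.9756
Total: L = L₁ + L₂ = 1.6531 + 1.9756 = 3.6287
W = L/λ = 3.6287/8.1 = 0.4480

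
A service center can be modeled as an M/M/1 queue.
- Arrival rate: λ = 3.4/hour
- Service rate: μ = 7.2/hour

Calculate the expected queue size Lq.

ρ = λ/μ = 3.4/7.2 = 0.4722
For M/M/1: Lq = λ²/(μ(μ-λ))
Lq = 11.56/(7.2 × 3.80)
Lq = 0.4225 customers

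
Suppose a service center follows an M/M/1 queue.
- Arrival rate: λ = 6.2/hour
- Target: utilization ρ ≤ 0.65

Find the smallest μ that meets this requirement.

ρ = λ/μ, so μ = λ/ρ
μ ≥ 6.2/0.65 = 9.5385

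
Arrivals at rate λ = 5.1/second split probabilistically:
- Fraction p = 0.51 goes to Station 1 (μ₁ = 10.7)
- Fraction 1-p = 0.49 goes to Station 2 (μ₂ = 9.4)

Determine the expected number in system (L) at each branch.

Effective rates: λ₁ = 5.1×0.51 = 2.601, λ₂ = 5.1×0.49 = 2.499
Station 1: ρ₁ = 2.601/10.7 = 0.2431, L₁ = ρ₁/(1-ρ₁) = 0.2431/(1-0.2431) = 0.3212
Station 2: ρ₂ = 2.499/9.4 = 0.26585, L₂ = ρ₂/(1-ρ₂) = 0.26585/(1-0.26585) = 0.3621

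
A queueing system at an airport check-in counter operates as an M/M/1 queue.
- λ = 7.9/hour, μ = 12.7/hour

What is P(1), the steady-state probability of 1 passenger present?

ρ = λ/μ = 7.9/12.7 = 0.6220
P(n) = (1-ρ)ρⁿ
P(1) = (1-0.6220) × 0.6220^1
P(1) = 0.3780 × 0.6220
P(1) = 0.2351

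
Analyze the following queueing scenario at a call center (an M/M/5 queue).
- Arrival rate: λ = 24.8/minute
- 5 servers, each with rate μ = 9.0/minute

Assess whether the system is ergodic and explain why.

Stability requires ρ = λ/(cμ) < 1
ρ = 24.8/(5 × 9.0) = 24.8/45.00 = 0.5511
Since 0.5511 < 1, the system is STABLE.
The servers are busy 55.11% of the time.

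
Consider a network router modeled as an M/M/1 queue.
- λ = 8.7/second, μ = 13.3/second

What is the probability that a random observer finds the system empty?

ρ = λ/μ = 8.7/13.3 = 0.6541
P(0) = 1 - ρ = 1 - 0.6541 = 0.3459
The server is idle 34.59% of the time.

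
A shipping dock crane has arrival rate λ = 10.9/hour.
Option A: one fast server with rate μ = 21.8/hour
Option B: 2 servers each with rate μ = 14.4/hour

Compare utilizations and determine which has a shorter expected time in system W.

Option A: single server μ = 21.8 (M/M/1)
  ρ_A = 10.9/21.8 = 0.5000
  W_A = 1/(μ-λ) = 1/(21.8-10.9) = 1/10.90 = 0.09174

Option B: 2 servers μ = 14.4 (M/M/2)
  ρ_B = λ/(cμ) = 10.9/(2×14.4) = 0.3785
  Offered load a = λ/μ = cρ = 10.9/14.4 = 0.7569
  P₀ = [ Σₙ₌₀^1 aⁿ/n! + a^2/(2!(1-ρ)) ]⁻¹
  Σ = a^0/0! + a^1/1! = 1.0000 + 0.7569 = 1.7569
  a^2/(2!(1-ρ)) = 0.57296/(2 × 0.62153) = 0.4609
  P₀ = 1/(1.7569 + 0.4609) = 0.4509
  Lq = P₀·a^2·ρ / (2!(1-ρ)²) = 0.4509 × 0.5730 × 0.3785 / (2 × 0.3863) = 0.1266
  Wq_B = Lq/λ = 0.1266/10.9 = 0.01161
  W_B = Wq_B + 1/μ = 0.01161 + 0.06944 = 0.08105

Since W_B = 0.08105 < W_A = 0.09174, Option B (multiple servers) has the shorter time in system.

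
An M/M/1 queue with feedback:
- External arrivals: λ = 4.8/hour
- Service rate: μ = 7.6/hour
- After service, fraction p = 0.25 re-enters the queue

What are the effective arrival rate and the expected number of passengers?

Effective arrival rate: λ_eff = λ/(1-p) = 4.8/(1-0.25) = 4.8/0.75 = 6.4000
ρ = λ_eff/μ = 6.4000/7.6 = 0.842105
L = ρ/(1-ρ) = 0.842105/(1-0.842105) = 5.3333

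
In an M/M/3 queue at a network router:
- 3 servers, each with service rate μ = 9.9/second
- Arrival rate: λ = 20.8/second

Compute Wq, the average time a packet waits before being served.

Traffic intensity: ρ = λ/(cμ) = 20.8/(3×9.9) = 0.7003
Since ρ = 0.7003 < 1, system is stable.
Offered load a = λ/μ = cρ = 20.8/9.9 = 2.1010
P₀ = [ Σₙ₌₀^2 aⁿ/n! + a^3/(3!(1-ρ)) ]⁻¹
Σ = a^0/0! + a^1/1! + a^2/2! = 1.0000 + 2.1010 + 2.2071 = 5.3081
a^3/(3!(1-ρ)) = 9.27437/(6 × 0.299663) = 5.1582
P₀ = 1/(5.3081 + 5.1582) = 0.09554
Lq = P₀·a^3·ρ / (3!(1-ρ)²) = 0.095544 × 9.2744 × 0.70034 / (6 × 0.089798) = 1.1518
Wq = Lq/λ = 1.151802/20.8 = 0.05538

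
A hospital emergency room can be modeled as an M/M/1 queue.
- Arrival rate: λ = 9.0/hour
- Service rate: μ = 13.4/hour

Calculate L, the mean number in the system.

ρ = λ/μ = 9.0/13.4 = 0.6716
For M/M/1: L = λ/(μ-λ)
L = 9.0/(13.4-9.0) = 9.0/4.40
L = 2.0455 patients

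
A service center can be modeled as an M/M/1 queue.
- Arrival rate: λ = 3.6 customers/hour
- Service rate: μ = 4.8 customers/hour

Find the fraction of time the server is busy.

Server utilization: ρ = λ/μ
ρ = 3.6/4.8 = 0.7500
The server is busy 75.00% of the time.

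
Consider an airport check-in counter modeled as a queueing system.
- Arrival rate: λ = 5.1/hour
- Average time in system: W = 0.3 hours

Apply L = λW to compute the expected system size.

Little's Law: L = λW
L = 5.1 × 0.3 = 1.5300 passengers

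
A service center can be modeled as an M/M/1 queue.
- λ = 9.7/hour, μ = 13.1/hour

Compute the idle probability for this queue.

ρ = λ/μ = 9.7/13.1 = 0.7405
P(0) = 1 - ρ = 1 - 0.7405 = 0.2595
The server is idle 25.95% of the time.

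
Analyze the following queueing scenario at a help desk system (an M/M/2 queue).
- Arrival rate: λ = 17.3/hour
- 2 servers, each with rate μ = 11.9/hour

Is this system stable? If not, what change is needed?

Stability requires ρ = λ/(cμ) < 1
ρ = 17.3/(2 × 11.9) = 17.3/23.80 = 0.7269
Since 0.7269 < 1, the system is STABLE.
The servers are busy 72.69% of the time.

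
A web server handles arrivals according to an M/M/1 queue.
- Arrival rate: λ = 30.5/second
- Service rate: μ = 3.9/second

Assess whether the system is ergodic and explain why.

Stability requires ρ = λ/(cμ) < 1
ρ = 30.5/(1 × 3.9) = 30.5/3.90 = 7.8205
Since 7.8205 ≥ 1, the system is UNSTABLE.
Queue grows without bound. Need μ > λ = 30.5.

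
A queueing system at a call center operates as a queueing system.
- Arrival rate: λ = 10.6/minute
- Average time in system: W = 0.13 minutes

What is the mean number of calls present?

Little's Law: L = λW
L = 10.6 × 0.13 = 1.3780 calls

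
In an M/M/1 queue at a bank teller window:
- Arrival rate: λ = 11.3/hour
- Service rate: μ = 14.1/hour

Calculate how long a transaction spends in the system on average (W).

First, compute utilization: ρ = λ/μ = 11.3/14.1 = 0.8014
For M/M/1: W = 1/(μ-λ)
W = 1/(14.1-11.3) = 1/2.80
W = 0.3571 hours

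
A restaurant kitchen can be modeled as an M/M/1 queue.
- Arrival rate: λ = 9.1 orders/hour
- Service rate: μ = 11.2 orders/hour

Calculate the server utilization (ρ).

Server utilization: ρ = λ/μ
ρ = 9.1/11.2 = 0.8125
The server is busy 81.25% of the time.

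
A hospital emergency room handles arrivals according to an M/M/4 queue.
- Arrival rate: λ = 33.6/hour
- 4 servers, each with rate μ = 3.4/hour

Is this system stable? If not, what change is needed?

Stability requires ρ = λ/(cμ) < 1
ρ = 33.6/(4 × 3.4) = 33.6/13.60 = 2.4706
Since 2.4706 ≥ 1, the system is UNSTABLE.
Need c > λ/μ = 33.6/3.4 = 9.88.
Minimum servers needed: c = 10.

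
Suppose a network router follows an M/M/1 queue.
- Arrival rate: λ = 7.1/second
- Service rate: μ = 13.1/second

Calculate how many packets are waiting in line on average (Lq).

ρ = λ/μ = 7.1/13.1 = 0.5420
For M/M/1: Lq = λ²/(μ(μ-λ))
Lq = 50.41/(13.1 × 6.00)
Lq = 0.6413 packets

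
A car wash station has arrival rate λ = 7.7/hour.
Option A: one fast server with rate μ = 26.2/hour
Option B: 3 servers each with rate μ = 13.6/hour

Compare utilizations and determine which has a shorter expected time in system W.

Option A: single server μ = 26.2 (M/M/1)
  ρ_A = 7.7/26.2 = 0.2939
  W_A = 1/(μ-λ) = 1/(26.2-7.7) = 1/18.50 = 0.05405

Option B: 3 servers μ = 13.6 (M/M/3)
  ρ_B = λ/(cμ) = 7.7/(3×13.6) = 0.1887
  Offered load a = λ/μ = cρ = 7.7/13.6 = 0.5662
  P₀ = [ Σₙ₌₀^2 aⁿ/n! + a^3/(3!(1-ρ)) ]⁻¹
  Σ = a^0/0! + a^1/1! + a^2/2! = 1.0000 + 0.5662 + 0.1603 = 1.7265
  a^3/(3!(1-ρ)) = 0.1815/(6 × 0.8113) = 0.03729
  P₀ = 1/(1.7265 + 0.03729) = 0.5670
  Lq = P₀·a^3·ρ / (3!(1-ρ)²) = 0.56698 × 0.18149 × 0.18873 / (6 × 0.65817) = 0.004918
  Wq_B = Lq/λ = 0.004918/7.7 = 0.0006387
  W_B = Wq_B + 1/μ = 0.0006387 + 0.07353 = 0.07417

Since W_A = 0.05405 < W_B = 0.07417, Option A (single fast server) has the shorter time in system.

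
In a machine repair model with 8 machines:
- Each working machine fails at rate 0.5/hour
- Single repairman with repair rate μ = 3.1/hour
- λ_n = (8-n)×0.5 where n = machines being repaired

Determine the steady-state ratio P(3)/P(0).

P(3)/P(0) = ∏_{i=0}^{3-1} λ_i/μ_{i+1}
= (8-0)×0.5/3.1 × (8-1)×0.5/3.1 × (8-2)×0.5/3.1
= 1.4098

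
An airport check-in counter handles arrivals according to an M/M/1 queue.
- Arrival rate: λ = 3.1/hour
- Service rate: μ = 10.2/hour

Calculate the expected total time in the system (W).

First, compute utilization: ρ = λ/μ = 3.1/10.2 = 0.3039
For M/M/1: W = 1/(μ-λ)
W = 1/(10.2-3.1) = 1/7.10
W = 0.1408 hours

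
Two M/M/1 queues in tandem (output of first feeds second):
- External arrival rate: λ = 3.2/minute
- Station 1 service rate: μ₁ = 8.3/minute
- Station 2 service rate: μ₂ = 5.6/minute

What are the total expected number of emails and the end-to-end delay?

By Jackson's theorem, each station behaves as independent M/M/1.
Station 1: ρ₁ = 3.2/8.3 = 0.3855, L₁ = ρ₁/(1-ρ₁) = λ/(μ₁-λ) = 3.2/5.10 = 0.627451
Station 2: ρ₂ = 3.2/5.6 = 0.5714, L₂ = ρ₂/(1-ρ₂) = λ/(μ₂-λ) = 3.2/2.40 = 1.33333
Total: L = L₁ + L₂ = 0.627451 + 1.33333 = 1.96078
W = L/λ = 1.96078/3.2 = 0.6127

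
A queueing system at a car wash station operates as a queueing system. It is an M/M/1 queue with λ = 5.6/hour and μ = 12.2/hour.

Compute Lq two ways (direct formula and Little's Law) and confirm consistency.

Method 1 (direct): Lq = λ²/(μ(μ-λ)) = 31.36/(12.2 × 6.60) = 0.3895

Method 2 (Little's Law):
W = 1/(μ-λ) = 1/6.60 = 0.15152
Wq = W - 1/μ = 0.15152 - 0.081967 = 0.06955
Lq = λWq = 5.6 × 0.06955 = 0.3895 ✔ (matches Method 1)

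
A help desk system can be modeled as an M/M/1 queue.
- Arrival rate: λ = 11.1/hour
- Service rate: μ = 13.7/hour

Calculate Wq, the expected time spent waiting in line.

First, compute utilization: ρ = λ/μ = 11.1/13.7 = 0.8102
For M/M/1: Wq = λ/(μ(μ-λ))
Wq = 11.1/(13.7 × (13.7-11.1))
Wq = 11.1/(13.7 × 2.60)
Wq = 0.3116 hours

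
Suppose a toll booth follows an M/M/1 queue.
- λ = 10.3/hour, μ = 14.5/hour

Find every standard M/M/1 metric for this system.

Step 1: ρ = λ/μ = 10.3/14.5 = 0.7103
Step 2: L = λ/(μ-λ) = 10.3/4.20 = 2.4524
Step 3: Lq = λ²/(μ(μ-λ)) = 106.09/(14.5×4.20) = 1.7420
Step 4: W = 1/(μ-λ) = 1/4.20 = 0.2381
Step 5: Wq = λ/(μ(μ-λ)) = 10.3/(14.5×4.20) = 0.1691
Step 6: P(0) = 1-ρ = 0.2897
Verify: L = λW = 10.3×0.2381 = 2.4524 ✔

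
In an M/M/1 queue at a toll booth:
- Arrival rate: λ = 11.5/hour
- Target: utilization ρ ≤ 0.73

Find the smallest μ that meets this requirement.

ρ = λ/μ, so μ = λ/ρ
μ ≥ 11.5/0.73 = 15.7534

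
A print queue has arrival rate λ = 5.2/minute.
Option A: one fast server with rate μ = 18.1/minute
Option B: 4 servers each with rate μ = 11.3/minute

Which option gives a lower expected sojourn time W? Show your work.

Option A: single server μ = 18.1 (M/M/1)
  ρ_A = 5.2/18.1 = 0.2873
  W_A = 1/(μ-λ) = 1/(18.1-5.2) = 1/12.90 = 0.07752

Option B: 4 servers μ = 11.3 (M/M/4)
  ρ_B = λ/(cμ) = 5.2/(4×11.3) = 0.1150
  Offered load a = λ/μ = cρ = 5.2/11.3 = 0.4602
  P₀ = [ Σₙ₌₀^3 aⁿ/n! + a^4/(4!(1-ρ)) ]⁻¹
  Σ = a^0/0! + a^1/1! + a^2/2! + a^3/3! = 1.0000 + 0.4602 + 0.1059 + 0.01624 = 1.5823
  a^4/(4!(1-ρ)) = 0.04484/(24 × 0.8850) = 0.002111
  P₀ = 1/(1.5823 + 0.002111) = 0.6311
  Lq = P₀·a^4·ρ / (4!(1-ρ)²) = 0.6311 × 0.04484 × 0.1150 / (24 × 0.7831) = 0.0001732
  Wq_B = Lq/λ = 0.0001732/5.2 = 0.00003331
  W_B = Wq_B + 1/μ = 0.00003331 + 0.08850 = 0.08853

Since W_A = 0.07752 < W_B = 0.08853, Option A (single fast server) has the shorter time in system.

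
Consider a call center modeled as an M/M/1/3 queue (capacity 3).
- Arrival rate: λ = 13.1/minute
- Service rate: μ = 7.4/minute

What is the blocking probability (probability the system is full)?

ρ = λ/μ = 13.1/7.4 = 1.7703
P₀ = (1-ρ)/(1-ρ^(K+1)) = (1-1.7703)/(1-1.7703^4) = -0.7703/-8.8217 = 0.08732
P_K = P₀×ρ^K = 0.0873186 × 1.7703^3 = 0.0873186 × 5.54805 = 0.4844
Blocking probability = 48.44%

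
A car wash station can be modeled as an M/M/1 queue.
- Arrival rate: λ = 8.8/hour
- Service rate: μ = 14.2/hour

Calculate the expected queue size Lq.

ρ = λ/μ = 8.8/14.2 = 0.6197
For M/M/1: Lq = λ²/(μ(μ-λ))
Lq = 77.44/(14.2 × 5.40)
Lq = 1.0099 cars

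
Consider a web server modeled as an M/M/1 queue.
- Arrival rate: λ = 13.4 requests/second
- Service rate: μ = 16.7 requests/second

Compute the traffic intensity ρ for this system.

Server utilization: ρ = λ/μ
ρ = 13.4/16.7 = 0.8024
The server is busy 80.24% of the time.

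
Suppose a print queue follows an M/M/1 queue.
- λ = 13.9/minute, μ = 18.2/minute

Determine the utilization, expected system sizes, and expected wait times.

Step 1: ρ = λ/μ = 13.9/18.2 = 0.7637
Step 2: L = λ/(μ-λ) = 13.9/4.30 = 3.2326
Step 3: Lq = λ²/(μ(μ-λ)) = 193.21/(18.2×4.30) = 2.4688
Step 4: W = 1/(μ-λ) = 1/4.30 = 0.23256
Step 5: Wq = λ/(μ(μ-λ)) = 13.9/(18.2×4.30) = 0.1776
Step 6: P(0) = 1-ρ = 0.2363
Verify: L = λW = 13.9×0.23256 = 3.2326 ✔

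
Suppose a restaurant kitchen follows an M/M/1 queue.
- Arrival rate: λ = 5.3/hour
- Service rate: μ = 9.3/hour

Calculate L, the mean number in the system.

ρ = λ/μ = 5.3/9.3 = 0.5699
For M/M/1: L = λ/(μ-λ)
L = 5.3/(9.3-5.3) = 5.3/4.00
L = 1.3250 orders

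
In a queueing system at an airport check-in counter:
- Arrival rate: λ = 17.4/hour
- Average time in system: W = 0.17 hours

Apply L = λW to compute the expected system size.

Little's Law: L = λW
L = 17.4 × 0.17 = 2.9580 passengers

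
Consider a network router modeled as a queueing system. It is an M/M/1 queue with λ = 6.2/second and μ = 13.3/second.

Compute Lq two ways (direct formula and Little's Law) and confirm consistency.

Method 1 (direct): Lq = λ²/(μ(μ-λ)) = 38.44/(13.3 × 7.10) = 0.4071

Method 2 (Little's Law):
W = 1/(μ-λ) = 1/7.10 = 0.14085
Wq = W - 1/μ = 0.14085 - 0.075188 = 0.06566
Lq = λWq = 6.2 × 0.06566 = 0.4071 ✔ (matches Method 1)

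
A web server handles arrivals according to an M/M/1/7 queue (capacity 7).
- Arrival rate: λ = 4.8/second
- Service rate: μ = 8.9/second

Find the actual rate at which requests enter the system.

ρ = λ/μ = 4.8/8.9 = 0.539326
P₀ = (1-ρ)/(1-ρ^(K+1)) = (1-0.539326)/(1-0.539326^8) = 0.4607/0.9928 = 0.4640
P_K = P₀×ρ^K = 0.463995 × 0.539326^7 = 0.463995 × 0.0132727 = 0.006158
λ_eff = λ(1-P_K) = 4.8 × (1 - 0.006158) = 4.8 × 0.99384 = 4.7704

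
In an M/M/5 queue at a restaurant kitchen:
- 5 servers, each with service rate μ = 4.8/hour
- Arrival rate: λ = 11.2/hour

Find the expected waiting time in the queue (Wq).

Traffic intensity: ρ = λ/(cμ) = 11.2/(5×4.8) = 0.4667
Since ρ = 0.4667 < 1, system is stable.
Offered load a = λ/μ = cρ = 11.2/4.8 = 2.3333
P₀ = [ Σₙ₌₀^4 aⁿ/n! + a^5/(5!(1-ρ)) ]⁻¹
Σ = a^0/0! + a^1/1! + a^2/2! + a^3/3! + a^4/4! = 1.0000 + 2.3333 + 2.7222 + 2.1173 + 1.2351 = 9.4079
a^5/(5!(1-ρ)) = 69.1646/(120 × 0.53333) = 1.0807
P₀ = 1/(9.4079 + 1.0807) = 0.09534
Lq = P₀·a^5·ρ / (5!(1-ρ)²) = 0.095341 × 69.1646 × 0.46667 / (120 × 0.28444) = 0.09016
Wq = Lq/λ = 0.09016/11.2 = 0.008050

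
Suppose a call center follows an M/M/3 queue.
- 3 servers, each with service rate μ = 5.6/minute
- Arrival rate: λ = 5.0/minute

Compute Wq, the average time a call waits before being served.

Traffic intensity: ρ = λ/(cμ) = 5.0/(3×5.6) = 0.2976
Since ρ = 0.2976 < 1, system is stable.
Offered load a = λ/μ = cρ = 5.0/5.6 = 0.8929
P₀ = [ Σₙ₌₀^2 aⁿ/n! + a^3/(3!(1-ρ)) ]⁻¹
Σ = a^0/0! + a^1/1! + a^2/2! = 1.0000 + 0.8929 + 0.3986 = 2.2915
a^3/(3!(1-ρ)) = 0.7118/(6 × 0.7024) = 0.1689
P₀ = 1/(2.2915 + 0.1689) = 0.4064
Lq = P₀·a^3·ρ / (3!(1-ρ)²) = 0.4064 × 0.7118 × 0.2976 / (6 × 0.4933) = 0.02909
Wq = Lq/λ = 0.02909/5.0 = 0.005818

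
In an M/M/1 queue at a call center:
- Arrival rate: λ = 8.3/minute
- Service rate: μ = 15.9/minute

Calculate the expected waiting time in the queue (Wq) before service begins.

First, compute utilization: ρ = λ/μ = 8.3/15.9 = 0.5220
For M/M/1: Wq = λ/(μ(μ-λ))
Wq = 8.3/(15.9 × (15.9-8.3))
Wq = 8.3/(15.9 × 7.60)
Wq = 0.06869 minutes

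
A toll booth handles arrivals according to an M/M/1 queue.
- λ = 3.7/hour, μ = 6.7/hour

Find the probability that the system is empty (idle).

ρ = λ/μ = 3.7/6.7 = 0.5522
P(0) = 1 - ρ = 1 - 0.5522 = 0.4478
The server is idle 44.78% of the time.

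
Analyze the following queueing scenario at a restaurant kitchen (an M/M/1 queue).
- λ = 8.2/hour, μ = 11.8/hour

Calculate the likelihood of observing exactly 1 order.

ρ = λ/μ = 8.2/11.8 = 0.6949
P(n) = (1-ρ)ρⁿ
P(1) = (1-0.6949) × 0.6949^1
P(1) = 0.3051 × 0.6949
P(1) = 0.2120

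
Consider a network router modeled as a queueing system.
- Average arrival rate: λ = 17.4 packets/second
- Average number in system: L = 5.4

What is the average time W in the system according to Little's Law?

Little's Law: L = λW, so W = L/λ
W = 5.4/17.4 = 0.3103 seconds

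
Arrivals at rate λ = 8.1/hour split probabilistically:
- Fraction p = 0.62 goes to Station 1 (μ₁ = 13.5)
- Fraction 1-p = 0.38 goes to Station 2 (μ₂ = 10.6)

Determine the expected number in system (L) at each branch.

Effective rates: λ₁ = 8.1×0.62 = 5.022, λ₂ = 8.1×0.38 = 3.078
Station 1: ρ₁ = 5.022/13.5 = 0.3720, L₁ = ρ₁/(1-ρ₁) = 0.3720/(1-0.3720) = 0.5924
Station 2: ρ₂ = 3.078/10.6 = 0.2904, L₂ = ρ₂/(1-ρ₂) = 0.2904/(1-0.2904) = 0.4092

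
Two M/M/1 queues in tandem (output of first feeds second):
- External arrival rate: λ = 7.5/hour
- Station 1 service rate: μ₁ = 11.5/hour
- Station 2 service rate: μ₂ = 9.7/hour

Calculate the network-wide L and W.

By Jackson's theorem, each station behaves as independent M/M/1.
Station 1: ρ₁ = 7.5/11.5 = 0.6522, L₁ = ρ₁/(1-ρ₁) = λ/(μ₁-λ) = 7.5/4.00 = 1.8750
Station 2: ρ₂ = 7.5/9.7 = 0.7732, L₂ = ρ₂/(1-ρ₂) = λ/(μ₂-λ) = 7.5/2.20 = 3.4091
Total: L = L₁ + L₂ = 1.8750 + 3.4091 = 5.2841
W = L/λ = 5.2841/7.5 = 0.7045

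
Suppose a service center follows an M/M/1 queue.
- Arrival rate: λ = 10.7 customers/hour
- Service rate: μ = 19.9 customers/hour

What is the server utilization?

Server utilization: ρ = λ/μ
ρ = 10.7/19.9 = 0.5377
The server is busy 53.77% of the time.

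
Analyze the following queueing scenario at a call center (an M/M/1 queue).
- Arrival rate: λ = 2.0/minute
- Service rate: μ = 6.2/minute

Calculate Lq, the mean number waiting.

ρ = λ/μ = 2.0/6.2 = 0.3226
For M/M/1: Lq = λ²/(μ(μ-λ))
Lq = 4.00/(6.2 × 4.20)
Lq = 0.1536 calls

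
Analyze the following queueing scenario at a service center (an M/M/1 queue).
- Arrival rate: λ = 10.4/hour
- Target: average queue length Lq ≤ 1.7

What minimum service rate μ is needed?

For M/M/1: Lq = λ²/(μ(μ-λ))
Need Lq ≤ 1.7, i.e. μ(μ-λ) ≥ λ²/1.7
μ² - 10.4μ - 108.16/1.7 ≥ 0  →  μ² - 10.4μ - 63.62353 ≥ 0
Quadratic formula (positive root): μ = [λ + √(λ² + 4×63.62353)]/2
Discriminant: 108.16 + 4×63.62353 = 362.6541, √362.6541 = 19.04348
μ ≥ (10.4 + 19.04348)/2 = 14.7217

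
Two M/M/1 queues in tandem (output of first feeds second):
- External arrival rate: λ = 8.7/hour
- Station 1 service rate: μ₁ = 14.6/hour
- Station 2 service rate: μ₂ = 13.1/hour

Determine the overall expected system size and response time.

By Jackson's theorem, each station behaves as independent M/M/1.
Station 1: ρ₁ = 8.7/14.6 = 0.5959, L₁ = ρ₁/(1-ρ₁) = λ/(μ₁-λ) = 8.7/5.90 = 1.474576
Station 2: ρ₂ = 8.7/13.1 = 0.6641, L₂ = ρ₂/(1-ρ₂) = λ/(μ₂-λ) = 8.7/4.40 = 1.977273
Total: L = L₁ + L₂ = 1.474576 + 1.977273 = 3.4518
W = L/λ = 3.4518/8.7 = 0.3968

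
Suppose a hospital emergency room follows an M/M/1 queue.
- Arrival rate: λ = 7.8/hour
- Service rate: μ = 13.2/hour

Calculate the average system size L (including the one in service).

ρ = λ/μ = 7.8/13.2 = 0.5909
For M/M/1: L = λ/(μ-λ)
L = 7.8/(13.2-7.8) = 7.8/5.40
L = 1.4444 patients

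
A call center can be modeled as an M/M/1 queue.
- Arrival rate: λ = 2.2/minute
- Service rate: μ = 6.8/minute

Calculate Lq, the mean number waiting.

ρ = λ/μ = 2.2/6.8 = 0.3235
For M/M/1: Lq = λ²/(μ(μ-λ))
Lq = 4.84/(6.8 × 4.60)
Lq = 0.1547 calls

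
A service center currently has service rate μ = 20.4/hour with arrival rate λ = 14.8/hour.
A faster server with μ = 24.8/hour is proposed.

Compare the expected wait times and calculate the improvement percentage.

System 1: ρ₁ = 14.8/20.4 = 0.7255, W₁ = 1/(20.4-14.8) = 0.17857
System 2: ρ₂ = 14.8/24.8 = 0.5968, W₂ = 1/(24.8-14.8) = 0.10000
Improvement: (W₁-W₂)/W₁ = (0.17857-0.10000)/0.17857 = 44.00%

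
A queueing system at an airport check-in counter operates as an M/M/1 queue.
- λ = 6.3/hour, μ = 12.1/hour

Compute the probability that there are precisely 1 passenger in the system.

ρ = λ/μ = 6.3/12.1 = 0.5207
P(n) = (1-ρ)ρⁿ
P(1) = (1-0.5207) × 0.5207^1
P(1) = 0.4793 × 0.5207
P(1) = 0.2496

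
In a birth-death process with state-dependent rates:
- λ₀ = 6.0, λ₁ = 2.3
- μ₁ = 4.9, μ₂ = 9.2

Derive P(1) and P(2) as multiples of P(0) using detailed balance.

Balance equations:
State 0: λ₀P₀ = μ₁P₁ → P₁ = (λ₀/μ₁)P₀ = (6.0/4.9)P₀ = 1.2245P₀
State 1: P₂ = (λ₀λ₁)/(μ₁μ₂)P₀ = (6.0×2.3)/(4.9×9.2)P₀ = 0.3061P₀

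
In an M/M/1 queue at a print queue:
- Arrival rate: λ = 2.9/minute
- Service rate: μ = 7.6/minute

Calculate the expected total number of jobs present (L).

ρ = λ/μ = 2.9/7.6 = 0.3816
For M/M/1: L = λ/(μ-λ)
L = 2.9/(7.6-2.9) = 2.9/4.70
L = 0.6170 jobs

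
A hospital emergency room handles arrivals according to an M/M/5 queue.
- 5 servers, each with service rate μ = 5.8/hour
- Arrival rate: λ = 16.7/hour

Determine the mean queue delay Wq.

Traffic intensity: ρ = λ/(cμ) = 16.7/(5×5.8) = 0.5759
Since ρ = 0.5759 < 1, system is stable.
Offered load a = λ/μ = cρ = 16.7/5.8 = 2.8793
P₀ = [ Σₙ₌₀^4 aⁿ/n! + a^5/(5!(1-ρ)) ]⁻¹
Σ = a^0/0! + a^1/1! + a^2/2! + a^3/3! + a^4/4! = 1.0000 + 2.8793 + 4.1452 + 3.9785 + 2.8638 = 14.8668
a^5/(5!(1-ρ)) = 197.8984/(120 × 0.42414) = 3.8882
P₀ = 1/(14.8668 + 3.8882) = 0.05332
Lq = P₀·a^5·ρ / (5!(1-ρ)²) = 0.05332 × 197.8984 × 0.5759 / (120 × 0.1799) = 0.2815
Wq = Lq/λ = 0.2815/16.7 = 0.01686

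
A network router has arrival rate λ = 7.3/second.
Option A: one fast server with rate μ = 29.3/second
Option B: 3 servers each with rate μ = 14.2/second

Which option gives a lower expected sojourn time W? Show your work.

Option A: single server μ = 29.3 (M/M/1)
  ρ_A = 7.3/29.3 = 0.2491
  W_A = 1/(μ-λ) = 1/(29.3-7.3) = 1/22.00 = 0.04545

Option B: 3 servers μ = 14.2 (M/M/3)
  ρ_B = λ/(cμ) = 7.3/(3×14.2) = 0.1714
  Offered load a = λ/μ = cρ = 7.3/14.2 = 0.5141
  P₀ = [ Σₙ₌₀^2 aⁿ/n! + a^3/(3!(1-ρ)) ]⁻¹
  Σ = a^0/0! + a^1/1! + a^2/2! = 1.0000 + 0.5141 + 0.1321 = 1.6462
  a^3/(3!(1-ρ)) = 0.13586/(6 × 0.82864) = 0.02733
  P₀ = 1/(1.6462 + 0.02733) = 0.5975
  Lq = P₀·a^3·ρ / (3!(1-ρ)²) = 0.59753 × 0.13586 × 0.17136 / (6 × 0.68664) = 0.003377
  Wq_B = Lq/λ = 0.00337673/7.3 = 0.00046257
  W_B = Wq_B + 1/μ = 0.00046257 + 0.070423 = 0.07089

Since W_A = 0.04545 < W_B = 0.07089, Option A (single fast server) has the shorter time in system.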